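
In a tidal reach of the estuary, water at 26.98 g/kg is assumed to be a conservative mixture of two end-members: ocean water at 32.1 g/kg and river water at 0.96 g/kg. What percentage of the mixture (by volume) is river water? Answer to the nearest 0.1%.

16.4%

Let f be the freshwater fraction. Salt balance per unit volume:
f×0.96 + (1−f)×32.1 = 26.98
f = (32.1 − 26.98) / (32.1 − 0.96) = 5.12/31.14 = 0.1644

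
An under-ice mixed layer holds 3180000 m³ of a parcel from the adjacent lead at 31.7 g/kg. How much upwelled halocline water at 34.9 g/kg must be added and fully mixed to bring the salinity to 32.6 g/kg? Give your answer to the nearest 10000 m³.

Salt balance: 3,180,000×31.7 + V×34.9 = (3,180,000+V)×32.6
100,806,000 + 34.9V = 103,668,000 + 32.6V
2,862,000 = 2.3V
V = 1,244,347.83 m³

1240000 m³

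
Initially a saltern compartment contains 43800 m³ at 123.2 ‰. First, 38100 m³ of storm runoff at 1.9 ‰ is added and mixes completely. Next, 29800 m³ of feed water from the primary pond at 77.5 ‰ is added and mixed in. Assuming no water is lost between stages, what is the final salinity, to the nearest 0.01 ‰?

Weighted by volume,
Initial salt = 43,800×123.2 = 5,396,160
After stage 1: salt = 5,396,160 + 38,100×1.9 = 5,468,550; volume = 81,900 m³; S = 66.771 ‰
After stage 2: salt = 5,468,550 + 29,800×77.5 = 7,778,050; volume = 111,700 m³
S = 7,778,050 / 111,700 = 69.6334 ‰

69.63 ‰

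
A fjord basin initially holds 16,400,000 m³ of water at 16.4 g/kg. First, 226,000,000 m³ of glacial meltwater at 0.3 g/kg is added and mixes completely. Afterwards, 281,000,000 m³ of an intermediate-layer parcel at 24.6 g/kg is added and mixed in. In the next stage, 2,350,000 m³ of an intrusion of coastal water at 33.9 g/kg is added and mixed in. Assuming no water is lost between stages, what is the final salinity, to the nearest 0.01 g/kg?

Salt balance:
Initial salt = 16,400,000×16.4 = 268,960,000
After stage 1: salt = 268,960,000 + 226,000,000×0.3 = 336,760,000; volume = 242,400,000 m³; S = 1.389 g/kg
After stage 2: salt = 336,760,000 + 281,000,000×24.6 = 7,249,360,000; volume = 523,400,000 m³; S = 13.851 g/kg
After stage 3: salt = 7,249,360,000 + 2,350,000×33.9 = 7,329,025,000; volume = 525,750,000 m³
S = 7,329,025,000 / 525,750,000 = 13.9401 g/kg

13.94 g/kg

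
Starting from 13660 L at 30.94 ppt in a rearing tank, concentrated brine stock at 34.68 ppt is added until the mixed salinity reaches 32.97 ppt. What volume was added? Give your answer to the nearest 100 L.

16200 L

Salt balance: 13,660×30.94 + V×34.68 = (13,660+V)×32.97
422,640.4 + 34.68V = 450,370.2 + 32.97V
27,729.8 = 1.71V
V = 16,216.26 L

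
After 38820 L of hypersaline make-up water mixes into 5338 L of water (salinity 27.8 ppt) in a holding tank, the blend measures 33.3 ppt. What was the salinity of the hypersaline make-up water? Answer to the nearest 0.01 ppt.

Salt balance: 5,338×27.8 + 38,820×S = 44,158×33.3
148,396.4 + 38,820·S = 1,470,461.4
S = (1,470,461.4 − 148,396.4) / 38,820 = 34.0563 ppt

34.06 ppt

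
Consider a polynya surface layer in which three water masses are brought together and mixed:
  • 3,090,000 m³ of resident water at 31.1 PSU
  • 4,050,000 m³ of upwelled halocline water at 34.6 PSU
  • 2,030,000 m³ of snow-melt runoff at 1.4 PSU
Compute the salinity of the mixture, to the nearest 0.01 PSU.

26.07 PSU

Total salt / total volume:
salt = 3,090,000×31.1 + 4,050,000×34.6 + 2,030,000×1.4 = 96,099,000 + 140,130,000 + 2,842,000 = 239,071,000
volume = 3,090,000 + 4,050,000 + 2,030,000 = 9,170,000 m³
S = 239,071,000 / 9,170,000 = 26.071 PSU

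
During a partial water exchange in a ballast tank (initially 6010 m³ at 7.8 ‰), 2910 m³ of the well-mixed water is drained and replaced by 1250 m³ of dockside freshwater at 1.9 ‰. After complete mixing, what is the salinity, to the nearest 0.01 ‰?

6.10 ‰

Remaining after removal: 3,100 m³ at 7.8 ‰ (salt = 24,180)
After addition: salt = 24,180 + 1,250×1.9 = 26,555; volume = 4,350 m³
S = 26,555 / 4,350 = 6.1046 ‰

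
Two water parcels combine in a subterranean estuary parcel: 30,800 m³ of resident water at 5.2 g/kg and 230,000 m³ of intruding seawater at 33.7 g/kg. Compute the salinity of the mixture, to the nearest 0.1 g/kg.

30.3 g/kg

Total salt / total volume:
salt = 30,800×5.2 + 230,000×33.7 = 160,160 + 7,751,000 = 7,911,160
volume = 30,800 + 230,000 = 260,800 m³
S = 7,911,160 / 260,800 = 30.334 g/kg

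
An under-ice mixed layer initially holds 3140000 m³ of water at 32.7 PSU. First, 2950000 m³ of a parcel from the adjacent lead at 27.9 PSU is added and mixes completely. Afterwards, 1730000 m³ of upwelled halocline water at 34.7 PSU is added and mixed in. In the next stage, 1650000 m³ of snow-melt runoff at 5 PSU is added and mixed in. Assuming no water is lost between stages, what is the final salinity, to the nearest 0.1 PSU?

26.7 PSU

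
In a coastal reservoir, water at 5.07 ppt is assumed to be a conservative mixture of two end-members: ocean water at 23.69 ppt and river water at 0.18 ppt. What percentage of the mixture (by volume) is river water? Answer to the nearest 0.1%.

Let f be the freshwater fraction. Salt balance per unit volume:
f×0.18 + (1−f)×23.69 = 5.07
f = (23.69 − 5.07) / (23.69 − 0.18) = 18.62/23.51 = 0.792

79.2%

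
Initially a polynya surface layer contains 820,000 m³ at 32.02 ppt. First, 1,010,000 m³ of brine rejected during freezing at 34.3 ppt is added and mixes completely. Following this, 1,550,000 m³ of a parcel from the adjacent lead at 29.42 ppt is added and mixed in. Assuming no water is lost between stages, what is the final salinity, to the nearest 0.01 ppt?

31.51 ppt

By conservation of dissolved salt,
Initial salt = 820,000×32.02 = 26,256,400
After stage 1: salt = 26,256,400 + 1,010,000×34.3 = 60,899,400; volume = 1,830,000 m³; S = 33.278 ppt
After stage 2: salt = 60,899,400 + 1,550,000×29.42 = 106,500,400; volume = 3,380,000 m³
S = 106,500,400 / 3,380,000 = 31.509 ppt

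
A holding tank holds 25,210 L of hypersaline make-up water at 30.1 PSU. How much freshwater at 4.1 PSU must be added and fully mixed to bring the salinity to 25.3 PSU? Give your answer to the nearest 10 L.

5710 L

Salt balance: 25,210×30.1 + V×4.1 = (25,210+V)×25.3
758,821 + 4.1V = 637,813 + 25.3V
121,008 = 21.2V
V = 5,707.92 L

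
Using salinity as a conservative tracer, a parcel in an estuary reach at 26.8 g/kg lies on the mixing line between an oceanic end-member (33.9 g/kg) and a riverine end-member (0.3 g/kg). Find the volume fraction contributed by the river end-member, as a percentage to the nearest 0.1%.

21.1%

Let f be the freshwater fraction. Salt balance per unit volume:
f×0.3 + (1−f)×33.9 = 26.8
f = (33.9 − 26.8) / (33.9 − 0.3) = 7.1/33.6 = 0.2113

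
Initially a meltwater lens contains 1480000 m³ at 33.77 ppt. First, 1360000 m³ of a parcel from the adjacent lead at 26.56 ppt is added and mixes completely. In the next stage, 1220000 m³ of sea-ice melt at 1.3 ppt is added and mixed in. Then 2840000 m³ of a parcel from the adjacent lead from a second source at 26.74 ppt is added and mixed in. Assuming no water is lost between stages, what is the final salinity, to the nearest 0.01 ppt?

23.71 ppt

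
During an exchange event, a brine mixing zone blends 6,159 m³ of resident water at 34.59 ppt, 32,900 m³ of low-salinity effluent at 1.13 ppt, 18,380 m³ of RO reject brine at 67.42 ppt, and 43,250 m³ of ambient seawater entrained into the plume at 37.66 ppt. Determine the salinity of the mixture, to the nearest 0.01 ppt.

Total salt / total volume:
salt = 6,159×34.59 + 32,900×1.13 + 18,380×67.42 + 43,250×37.66 = 213,039.81 + 37,177 + 1,239,179.6 + 1,628,795 = 3,118,191.41
volume = 6,159 + 32,900 + 18,380 + 43,250 = 100,689 m³
S = 3,118,191.41 / 100,689 = 30.9685 ppt

30.97 ppt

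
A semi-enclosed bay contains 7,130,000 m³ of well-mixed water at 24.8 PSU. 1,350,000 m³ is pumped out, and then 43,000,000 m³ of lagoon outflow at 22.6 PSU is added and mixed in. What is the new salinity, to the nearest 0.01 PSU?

Remaining after removal: 5,780,000 m³ at 24.8 PSU (salt = 143,344,000)
After addition: salt = 143,344,000 + 43,000,000×22.6 = 1,115,144,000; volume = 48,780,000 m³
S = 1,115,144,000 / 48,780,000 = 22.8607 PSU

22.86 PSU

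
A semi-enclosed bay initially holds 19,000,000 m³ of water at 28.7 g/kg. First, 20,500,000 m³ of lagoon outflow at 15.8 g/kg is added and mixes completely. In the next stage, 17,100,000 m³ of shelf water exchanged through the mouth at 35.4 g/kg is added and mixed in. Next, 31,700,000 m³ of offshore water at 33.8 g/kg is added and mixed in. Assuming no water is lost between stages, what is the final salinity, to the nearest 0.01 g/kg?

By conservation of dissolved salt,
Initial salt = 19,000,000×28.7 = 545,300,000
After stage 1: salt = 545,300,000 + 20,500,000×15.8 = 869,200,000; volume = 39,500,000 m³; S = 22.005 g/kg
After stage 2: salt = 869,200,000 + 17,100,000×35.4 = 1,474,540,000; volume = 56,600,000 m³; S = 26.052 g/kg
After stage 3: salt = 1,474,540,000 + 31,700,000×33.8 = 2,546,000,000; volume = 88,300,000 m³
S = 2,546,000,000 / 88,300,000 = 28.8335 g/kg

28.83 g/kg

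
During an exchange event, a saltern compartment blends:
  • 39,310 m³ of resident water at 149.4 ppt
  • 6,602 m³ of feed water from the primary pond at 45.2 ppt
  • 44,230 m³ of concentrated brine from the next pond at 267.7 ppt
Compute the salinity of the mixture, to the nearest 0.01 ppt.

199.81 ppt

Total salt / total volume:
salt = 39,310×149.4 + 6,602×45.2 + 44,230×267.7 = 5,872,914 + 298,410.4 + 11,840,371 = 18,011,695.4
volume = 39,310 + 6,602 + 44,230 = 90,142 m³
S = 18,011,695.4 / 90,142 = 199.8147 ppt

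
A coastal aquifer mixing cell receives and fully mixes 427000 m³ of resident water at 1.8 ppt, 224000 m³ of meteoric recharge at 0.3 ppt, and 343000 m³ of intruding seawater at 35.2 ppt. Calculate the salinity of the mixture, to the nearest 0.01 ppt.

By conservation of dissolved salt,
salt = 427,000×1.8 + 224,000×0.3 + 343,000×35.2 = 768,600 + 67,200 + 12,073,600 = 12,909,400
volume = 427,000 + 224,000 + 343,000 = 994,000 m³
S = 12,909,400 / 994,000 = 12.9873 ppt

12.99 ppt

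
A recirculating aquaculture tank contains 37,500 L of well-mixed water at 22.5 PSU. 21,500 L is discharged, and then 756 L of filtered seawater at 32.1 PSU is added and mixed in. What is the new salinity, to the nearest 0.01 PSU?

22.93 PSU

Remaining after removal: 16,000 L at 22.5 PSU (salt = 360,000)
After addition: salt = 360,000 + 756×32.1 = 384,267.6; volume = 16,756 L
S = 384,267.6 / 16,756 = 22.9331 PSU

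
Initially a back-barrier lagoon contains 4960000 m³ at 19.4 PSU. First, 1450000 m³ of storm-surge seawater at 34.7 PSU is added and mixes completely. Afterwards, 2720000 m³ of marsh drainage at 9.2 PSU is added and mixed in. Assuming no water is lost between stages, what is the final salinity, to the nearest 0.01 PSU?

Total salt / total volume:
Initial salt = 4,960,000×19.4 = 96,224,000
After stage 1: salt = 96,224,000 + 1,450,000×34.7 = 146,539,000; volume = 6,410,000 m³; S = 22.861 PSU
After stage 2: salt = 146,539,000 + 2,720,000×9.2 = 171,563,000; volume = 9,130,000 m³
S = 171,563,000 / 9,130,000 = 18.7911 PSU

18.79 PSU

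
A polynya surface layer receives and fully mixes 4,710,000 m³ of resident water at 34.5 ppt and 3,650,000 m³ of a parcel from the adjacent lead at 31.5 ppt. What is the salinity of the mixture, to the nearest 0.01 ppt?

Weighted by volume,
salt = 4,710,000×34.5 + 3,650,000×31.5 = 162,495,000 + 114,975,000 = 277,470,000
volume = 4,710,000 + 3,650,000 = 8,360,000 m³
S = 277,470,000 / 8,360,000 = 33.1902 ppt

33.19 ppt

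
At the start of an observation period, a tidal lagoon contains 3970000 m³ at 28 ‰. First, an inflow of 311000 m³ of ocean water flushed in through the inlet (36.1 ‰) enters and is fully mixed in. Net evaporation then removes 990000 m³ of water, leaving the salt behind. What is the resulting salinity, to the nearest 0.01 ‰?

37.19 ‰

After mixing: salt = 3,970,000×28 + 311,000×36.1 = 122,387,100; volume = 4,281,000 m³
After evaporation: salt unchanged = 122,387,100; volume = 4,281,000 − 990,000 = 3,291,000 m³
S = 122,387,100 / 3,291,000 = 37.1884 ‰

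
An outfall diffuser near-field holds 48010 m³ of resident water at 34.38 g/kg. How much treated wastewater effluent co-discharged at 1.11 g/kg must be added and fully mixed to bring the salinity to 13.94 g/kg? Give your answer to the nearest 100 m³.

76500 m³

Salt balance: 48,010×34.38 + V×1.11 = (48,010+V)×13.94
1,650,583.8 + 1.11V = 669,259.4 + 13.94V
981,324.4 = 12.83V
V = 76,486.7 m³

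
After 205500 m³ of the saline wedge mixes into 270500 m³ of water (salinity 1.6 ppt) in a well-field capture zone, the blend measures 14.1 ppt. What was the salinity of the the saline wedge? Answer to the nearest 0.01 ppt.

30.55 ppt

Salt balance: 270,500×1.6 + 205,500×S = 476,000×14.1
432,800 + 205,500·S = 6,711,600
S = (6,711,600 − 432,800) / 205,500 = 30.5538 ppt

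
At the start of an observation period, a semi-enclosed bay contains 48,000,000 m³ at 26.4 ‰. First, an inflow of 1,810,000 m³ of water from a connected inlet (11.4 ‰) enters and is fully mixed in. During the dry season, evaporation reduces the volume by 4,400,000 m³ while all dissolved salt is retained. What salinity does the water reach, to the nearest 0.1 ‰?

After mixing: salt = 48,000,000×26.4 + 1,810,000×11.4 = 1,287,834,000; volume = 49,810,000 m³
After evaporation: salt unchanged = 1,287,834,000; volume = 49,810,000 − 4,400,000 = 45,410,000 m³
S = 1,287,834,000 / 45,410,000 = 28.3601 ‰

28.4 ‰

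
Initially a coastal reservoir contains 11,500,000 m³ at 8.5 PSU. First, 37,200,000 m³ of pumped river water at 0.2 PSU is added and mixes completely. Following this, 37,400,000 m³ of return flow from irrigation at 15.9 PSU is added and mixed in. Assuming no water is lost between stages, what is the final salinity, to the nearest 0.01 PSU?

Total salt / total volume:
Initial salt = 11,500,000×8.5 = 97,750,000
After stage 1: salt = 97,750,000 + 37,200,000×0.2 = 105,190,000; volume = 48,700,000 m³; S = 2.16 PSU
After stage 2: salt = 105,190,000 + 37,400,000×15.9 = 699,850,000; volume = 86,100,000 m³
S = 699,850,000 / 86,100,000 = 8.1283 PSU

8.13 PSU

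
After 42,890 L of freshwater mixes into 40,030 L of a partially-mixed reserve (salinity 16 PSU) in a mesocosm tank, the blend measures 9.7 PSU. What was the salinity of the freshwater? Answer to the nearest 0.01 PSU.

Salt balance: 40,030×16 + 42,890×S = 82,920×9.7
640,480 + 42,890·S = 804,324
S = (804,324 − 640,480) / 42,890 = 3.8201 PSU

3.82 PSU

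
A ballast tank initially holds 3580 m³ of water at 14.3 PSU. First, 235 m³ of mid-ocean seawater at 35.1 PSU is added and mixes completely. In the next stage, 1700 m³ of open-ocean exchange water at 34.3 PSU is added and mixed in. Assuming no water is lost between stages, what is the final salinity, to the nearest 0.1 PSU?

21.4 PSU

Conserving salt mass:
Initial salt = 3,580×14.3 = 51,194
After stage 1: salt = 51,194 + 235×35.1 = 59,442.5; volume = 3,815 m³; S = 15.581 PSU
After stage 2: salt = 59,442.5 + 1,700×34.3 = 117,752.5; volume = 5,515 m³
S = 117,752.5 / 5,515 = 21.3513 PSU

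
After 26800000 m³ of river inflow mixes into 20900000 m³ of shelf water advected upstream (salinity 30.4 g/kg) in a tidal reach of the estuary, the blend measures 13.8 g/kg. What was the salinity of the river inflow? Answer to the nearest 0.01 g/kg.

0.85 g/kg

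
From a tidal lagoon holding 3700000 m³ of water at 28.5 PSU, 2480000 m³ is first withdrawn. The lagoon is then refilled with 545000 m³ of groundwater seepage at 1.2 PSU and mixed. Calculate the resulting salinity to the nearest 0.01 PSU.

20.07 PSU

Remaining after removal: 1,220,000 m³ at 28.5 PSU (salt = 34,770,000)
After addition: salt = 34,770,000 + 545,000×1.2 = 35,424,000; volume = 1,765,000 m³
S = 35,424,000 / 1,765,000 = 20.0703 PSU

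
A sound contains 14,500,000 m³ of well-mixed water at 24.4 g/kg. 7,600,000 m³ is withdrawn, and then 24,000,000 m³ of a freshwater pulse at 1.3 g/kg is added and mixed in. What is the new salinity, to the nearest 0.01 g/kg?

6.46 g/kg

Remaining after removal: 6,900,000 m³ at 24.4 g/kg (salt = 168,360,000)
After addition: salt = 168,360,000 + 24,000,000×1.3 = 199,560,000; volume = 30,900,000 m³
S = 199,560,000 / 30,900,000 = 6.4583 g/kg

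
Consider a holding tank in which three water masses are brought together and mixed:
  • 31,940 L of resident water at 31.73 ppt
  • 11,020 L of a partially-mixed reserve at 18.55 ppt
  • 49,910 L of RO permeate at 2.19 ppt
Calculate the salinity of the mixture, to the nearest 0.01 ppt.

Mass of salt is conserved:
salt = 31,940×31.73 + 11,020×18.55 + 49,910×2.19 = 1,013,456.2 + 204,421 + 109,302.9 = 1,327,180.1
volume = 31,940 + 11,020 + 49,910 = 92,870 L
S = 1,327,180.1 / 92,870 = 14.2907 ppt

14.29 ppt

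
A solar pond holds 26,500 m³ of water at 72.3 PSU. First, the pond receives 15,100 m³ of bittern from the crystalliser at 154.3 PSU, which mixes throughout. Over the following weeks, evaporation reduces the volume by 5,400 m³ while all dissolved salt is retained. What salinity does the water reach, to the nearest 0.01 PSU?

117.29 PSU

After mixing: salt = 26,500×72.3 + 15,100×154.3 = 4,245,880; volume = 41,600 m³
After evaporation: salt unchanged = 4,245,880; volume = 41,600 − 5,400 = 36,200 m³
S = 4,245,880 / 36,200 = 117.2895 PSU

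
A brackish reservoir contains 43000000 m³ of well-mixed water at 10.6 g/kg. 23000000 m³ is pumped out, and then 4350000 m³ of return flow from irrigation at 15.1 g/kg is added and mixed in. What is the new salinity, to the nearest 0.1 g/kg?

Remaining after removal: 20,000,000 m³ at 10.6 g/kg (salt = 212,000,000)
After addition: salt = 212,000,000 + 4,350,000×15.1 = 277,685,000; volume = 24,350,000 m³
S = 277,685,000 / 24,350,000 = 11.4039 g/kg

11.4 g/kg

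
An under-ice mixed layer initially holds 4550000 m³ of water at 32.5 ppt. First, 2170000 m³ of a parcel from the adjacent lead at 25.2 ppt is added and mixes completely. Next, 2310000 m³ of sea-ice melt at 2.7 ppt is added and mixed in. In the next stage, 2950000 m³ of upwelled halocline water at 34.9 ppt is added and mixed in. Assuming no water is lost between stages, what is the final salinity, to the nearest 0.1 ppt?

26.0 ppt

Salt balance:
Initial salt = 4,550,000×32.5 = 147,875,000
After stage 1: salt = 147,875,000 + 2,170,000×25.2 = 202,559,000; volume = 6,720,000 m³; S = 30.143 ppt
After stage 2: salt = 202,559,000 + 2,310,000×2.7 = 208,796,000; volume = 9,030,000 m³; S = 23.122 ppt
After stage 3: salt = 208,796,000 + 2,950,000×34.9 = 311,751,000; volume = 11,980,000 m³
S = 311,751,000 / 11,980,000 = 26.0226 ppt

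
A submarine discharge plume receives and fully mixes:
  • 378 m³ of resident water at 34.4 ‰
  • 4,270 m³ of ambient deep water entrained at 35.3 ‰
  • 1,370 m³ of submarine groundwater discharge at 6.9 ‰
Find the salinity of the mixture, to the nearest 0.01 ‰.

Total salt / total volume:
salt = 378×34.4 + 4,270×35.3 + 1,370×6.9 = 13,003.2 + 150,731 + 9,453 = 173,187.2
volume = 378 + 4,270 + 1,370 = 6,018 m³
S = 173,187.2 / 6,018 = 28.7782 ‰

28.78 ‰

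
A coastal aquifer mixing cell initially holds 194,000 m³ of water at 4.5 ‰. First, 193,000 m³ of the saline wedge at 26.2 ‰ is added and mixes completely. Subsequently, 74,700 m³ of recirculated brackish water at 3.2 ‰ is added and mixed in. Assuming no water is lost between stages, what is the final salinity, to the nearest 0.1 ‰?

13.4 ‰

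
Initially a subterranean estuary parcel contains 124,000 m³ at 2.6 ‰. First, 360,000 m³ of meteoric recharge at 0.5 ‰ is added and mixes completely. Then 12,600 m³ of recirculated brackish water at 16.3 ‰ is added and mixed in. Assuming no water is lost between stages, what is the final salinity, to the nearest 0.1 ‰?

1.4 ‰

Conserving salt mass:
Initial salt = 124,000×2.6 = 322,400
After stage 1: salt = 322,400 + 360,000×0.5 = 502,400; volume = 484,000 m³; S = 1.038 ‰
After stage 2: salt = 502,400 + 12,600×16.3 = 707,780; volume = 496,600 m³
S = 707,780 / 496,600 = 1.4253 ‰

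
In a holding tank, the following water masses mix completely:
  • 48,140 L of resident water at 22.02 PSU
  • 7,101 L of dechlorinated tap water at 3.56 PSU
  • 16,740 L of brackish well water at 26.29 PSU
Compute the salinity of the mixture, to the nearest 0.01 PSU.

21.19 PSU

Conserving salt mass:
salt = 48,140×22.02 + 7,101×3.56 + 16,740×26.29 = 1,060,042.8 + 25,279.56 + 440,094.6 = 1,525,416.96
volume = 48,140 + 7,101 + 16,740 = 71,981 L
S = 1,525,416.96 / 71,981 = 21.1919 PSU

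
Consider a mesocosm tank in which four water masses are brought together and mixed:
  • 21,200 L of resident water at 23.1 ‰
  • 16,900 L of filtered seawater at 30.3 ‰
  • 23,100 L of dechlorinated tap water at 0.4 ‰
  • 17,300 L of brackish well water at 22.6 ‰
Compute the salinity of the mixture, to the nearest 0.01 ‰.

17.86 ‰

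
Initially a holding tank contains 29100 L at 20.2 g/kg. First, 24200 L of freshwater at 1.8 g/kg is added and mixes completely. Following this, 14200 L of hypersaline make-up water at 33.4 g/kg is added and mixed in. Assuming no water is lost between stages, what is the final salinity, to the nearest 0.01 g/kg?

16.38 g/kg

Mass of salt is conserved:
Initial salt = 29,100×20.2 = 587,820
After stage 1: salt = 587,820 + 24,200×1.8 = 631,380; volume = 53,300 L; S = 11.846 g/kg
After stage 2: salt = 631,380 + 14,200×33.4 = 1,105,660; volume = 67,500 L
S = 1,105,660 / 67,500 = 16.3801 g/kg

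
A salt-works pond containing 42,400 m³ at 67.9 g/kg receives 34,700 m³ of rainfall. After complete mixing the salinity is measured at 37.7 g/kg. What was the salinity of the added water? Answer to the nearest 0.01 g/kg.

0.80 g/kg

Salt balance: 42,400×67.9 + 34,700×S = 77,100×37.7
2,878,960 + 34,700·S = 2,906,670
S = (2,906,670 − 2,878,960) / 34,700 = 0.7986 g/kg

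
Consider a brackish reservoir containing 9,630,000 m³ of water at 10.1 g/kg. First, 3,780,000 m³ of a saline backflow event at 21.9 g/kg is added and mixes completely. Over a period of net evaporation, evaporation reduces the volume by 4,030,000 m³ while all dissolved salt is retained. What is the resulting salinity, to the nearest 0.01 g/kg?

19.19 g/kg

After mixing: salt = 9,630,000×10.1 + 3,780,000×21.9 = 180,045,000; volume = 13,410,000 m³
After evaporation: salt unchanged = 180,045,000; volume = 13,410,000 − 4,030,000 = 9,380,000 m³
S = 180,045,000 / 9,380,000 = 19.1946 g/kg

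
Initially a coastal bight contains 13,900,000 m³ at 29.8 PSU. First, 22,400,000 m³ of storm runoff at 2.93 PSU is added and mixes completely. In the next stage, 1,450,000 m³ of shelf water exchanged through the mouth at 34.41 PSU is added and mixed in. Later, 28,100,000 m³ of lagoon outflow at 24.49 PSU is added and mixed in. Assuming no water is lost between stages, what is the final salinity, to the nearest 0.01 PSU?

18.50 PSU

Weighted by volume,
Initial salt = 13,900,000×29.8 = 414,220,000
After stage 1: salt = 414,220,000 + 22,400,000×2.93 = 479,852,000; volume = 36,300,000 m³; S = 13.219 PSU
After stage 2: salt = 479,852,000 + 1,450,000×34.41 = 529,746,500; volume = 37,750,000 m³; S = 14.033 PSU
After stage 3: salt = 529,746,500 + 28,100,000×24.49 = 1,217,915,500; volume = 65,850,000 m³
S = 1,217,915,500 / 65,850,000 = 18.4953 PSU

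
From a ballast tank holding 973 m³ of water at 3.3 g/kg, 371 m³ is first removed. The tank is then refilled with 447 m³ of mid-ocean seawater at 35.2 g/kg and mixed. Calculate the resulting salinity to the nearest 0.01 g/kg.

16.89 g/kg

Remaining after removal: 602 m³ at 3.3 g/kg (salt = 1,986.6)
After addition: salt = 1,986.6 + 447×35.2 = 17,721; volume = 1,049 m³
S = 17,721 / 1,049 = 16.8932 g/kg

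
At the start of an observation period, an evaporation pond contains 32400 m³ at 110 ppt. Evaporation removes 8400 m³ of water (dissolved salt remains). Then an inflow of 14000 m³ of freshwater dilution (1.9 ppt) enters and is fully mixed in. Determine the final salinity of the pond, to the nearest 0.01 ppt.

After evaporation: salt = 32,400×110 = 3,564,000; volume = 32,400 − 8,400 = 24,000 m³
After mixing: salt = 3,564,000 + 14,000×1.9 = 3,590,600; volume = 24,000 + 14,000 = 38,000 m³
S = 3,590,600 / 38,000 = 94.4895 ppt

94.49 ppt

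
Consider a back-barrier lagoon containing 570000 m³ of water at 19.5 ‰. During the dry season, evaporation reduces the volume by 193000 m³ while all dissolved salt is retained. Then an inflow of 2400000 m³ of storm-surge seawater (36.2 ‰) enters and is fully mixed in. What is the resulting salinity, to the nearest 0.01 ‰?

35.29 ‰

After evaporation: salt = 570,000×19.5 = 11,115,000; volume = 570,000 − 193,000 = 377,000 m³
After mixing: salt = 11,115,000 + 2,400,000×36.2 = 97,995,000; volume = 377,000 + 2,400,000 = 2,777,000 m³
S = 97,995,000 / 2,777,000 = 35.2881 ‰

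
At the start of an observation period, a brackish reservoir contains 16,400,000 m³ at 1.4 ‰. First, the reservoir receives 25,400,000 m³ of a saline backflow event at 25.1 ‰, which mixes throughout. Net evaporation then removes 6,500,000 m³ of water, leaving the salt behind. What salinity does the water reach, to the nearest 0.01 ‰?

After mixing: salt = 16,400,000×1.4 + 25,400,000×25.1 = 660,500,000; volume = 41,800,000 m³
After evaporation: salt unchanged = 660,500,000; volume = 41,800,000 − 6,500,000 = 35,300,000 m³
S = 660,500,000 / 35,300,000 = 18.711 ‰

18.71 ‰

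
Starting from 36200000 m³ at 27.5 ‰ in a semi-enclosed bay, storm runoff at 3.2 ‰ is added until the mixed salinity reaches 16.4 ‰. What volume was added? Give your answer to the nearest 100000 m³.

30400000 m³

Salt balance: 36,200,000×27.5 + V×3.2 = (36,200,000+V)×16.4
995,500,000 + 3.2V = 593,680,000 + 16.4V
401,820,000 = 13.2V
V = 30,440,909.09 m³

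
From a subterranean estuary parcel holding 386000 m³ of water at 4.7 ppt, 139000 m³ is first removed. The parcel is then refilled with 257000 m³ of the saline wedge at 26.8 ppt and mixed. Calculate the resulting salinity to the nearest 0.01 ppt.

15.97 ppt

Remaining after removal: 247,000 m³ at 4.7 ppt (salt = 1,160,900)
After addition: salt = 1,160,900 + 257,000×26.8 = 8,048,500; volume = 504,000 m³
S = 8,048,500 / 504,000 = 15.9692 ppt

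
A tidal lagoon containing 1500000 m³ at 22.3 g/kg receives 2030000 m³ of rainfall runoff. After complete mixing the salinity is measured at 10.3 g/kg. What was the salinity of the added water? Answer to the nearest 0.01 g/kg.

Salt balance: 1,500,000×22.3 + 2,030,000×S = 3,530,000×10.3
33,450,000 + 2,030,000·S = 36,359,000
S = (36,359,000 − 33,450,000) / 2,030,000 = 1.433 g/kg

1.43 g/kg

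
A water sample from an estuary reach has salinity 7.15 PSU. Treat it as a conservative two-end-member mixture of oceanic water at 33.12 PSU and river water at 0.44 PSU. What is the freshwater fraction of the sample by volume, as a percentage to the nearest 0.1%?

Let f be the freshwater fraction. Salt balance per unit volume:
f×0.44 + (1−f)×33.12 = 7.15
f = (33.12 − 7.15) / (33.12 − 0.44) = 25.97/32.68 = 0.7947

79.5%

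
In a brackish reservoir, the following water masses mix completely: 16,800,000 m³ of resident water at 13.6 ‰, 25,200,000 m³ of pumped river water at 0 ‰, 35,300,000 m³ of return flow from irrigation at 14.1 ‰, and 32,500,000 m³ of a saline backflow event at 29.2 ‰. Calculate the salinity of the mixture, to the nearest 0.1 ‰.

15.3 ‰

By conservation of dissolved salt,
salt = 16,800,000×13.6 + 25,200,000×0 + 35,300,000×14.1 + 32,500,000×29.2 = 228,480,000 + 0 + 497,730,000 + 949,000,000 = 1,675,210,000
volume = 16,800,000 + 25,200,000 + 35,300,000 + 32,500,000 = 109,800,000 m³
S = 1,675,210,000 / 109,800,000 = 15.257 ‰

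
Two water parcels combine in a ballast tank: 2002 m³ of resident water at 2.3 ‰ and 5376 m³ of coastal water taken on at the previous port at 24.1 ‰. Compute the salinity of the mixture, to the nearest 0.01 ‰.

18.18 ‰

Salt balance:
salt = 2,002×2.3 + 5,376×24.1 = 4,604.6 + 129,561.6 = 134,166.2
volume = 2,002 + 5,376 = 7,378 m³
S = 134,166.2 / 7,378 = 18.1846 ‰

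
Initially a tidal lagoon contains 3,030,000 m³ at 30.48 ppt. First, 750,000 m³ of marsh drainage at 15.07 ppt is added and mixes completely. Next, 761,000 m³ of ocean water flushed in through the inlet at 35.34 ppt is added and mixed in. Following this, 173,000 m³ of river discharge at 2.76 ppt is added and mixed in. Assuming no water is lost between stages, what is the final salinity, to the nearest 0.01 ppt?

27.80 ppt

Weighted by volume,
Initial salt = 3,030,000×30.48 = 92,354,400
After stage 1: salt = 92,354,400 + 750,000×15.07 = 103,656,900; volume = 3,780,000 m³; S = 27.422 ppt
After stage 2: salt = 103,656,900 + 761,000×35.34 = 130,550,640; volume = 4,541,000 m³; S = 28.749 ppt
After stage 3: salt = 130,550,640 + 173,000×2.76 = 131,028,120; volume = 4,714,000 m³
S = 131,028,120 / 4,714,000 = 27.7955 ppt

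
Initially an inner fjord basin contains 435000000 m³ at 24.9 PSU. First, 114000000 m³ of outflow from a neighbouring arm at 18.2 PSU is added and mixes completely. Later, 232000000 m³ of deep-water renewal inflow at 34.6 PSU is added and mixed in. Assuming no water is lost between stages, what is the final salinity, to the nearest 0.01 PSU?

26.80 PSU

By conservation of dissolved salt,
Initial salt = 435,000,000×24.9 = 10,831,500,000
After stage 1: salt = 10,831,500,000 + 114,000,000×18.2 = 12,906,300,000; volume = 549,000,000 m³; S = 23.509 PSU
After stage 2: salt = 12,906,300,000 + 232,000,000×34.6 = 20,933,500,000; volume = 781,000,000 m³
S = 20,933,500,000 / 781,000,000 = 26.8035 PSU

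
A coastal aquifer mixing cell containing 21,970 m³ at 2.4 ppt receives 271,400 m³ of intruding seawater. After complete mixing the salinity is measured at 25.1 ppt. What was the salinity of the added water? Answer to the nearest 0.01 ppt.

26.94 ppt

Salt balance: 21,970×2.4 + 271,400×S = 293,370×25.1
52,728 + 271,400·S = 7,363,587
S = (7,363,587 − 52,728) / 271,400 = 26.9376 ppt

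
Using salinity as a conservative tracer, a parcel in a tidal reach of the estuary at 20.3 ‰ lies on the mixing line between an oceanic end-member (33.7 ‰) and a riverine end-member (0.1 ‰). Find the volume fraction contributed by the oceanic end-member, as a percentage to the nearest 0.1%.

Let g be the oceanic fraction. Salt balance per unit volume:
g×33.7 + (1−g)×0.1 = 20.3
g = (20.3 − 0.1) / (33.7 − 0.1) = 20.2/33.6 = 0.6012

60.1%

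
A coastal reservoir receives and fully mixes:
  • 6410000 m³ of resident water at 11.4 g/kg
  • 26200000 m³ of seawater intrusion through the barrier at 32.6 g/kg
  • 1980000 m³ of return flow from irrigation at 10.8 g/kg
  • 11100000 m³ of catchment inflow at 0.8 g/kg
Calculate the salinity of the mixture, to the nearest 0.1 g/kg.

21.0 g/kg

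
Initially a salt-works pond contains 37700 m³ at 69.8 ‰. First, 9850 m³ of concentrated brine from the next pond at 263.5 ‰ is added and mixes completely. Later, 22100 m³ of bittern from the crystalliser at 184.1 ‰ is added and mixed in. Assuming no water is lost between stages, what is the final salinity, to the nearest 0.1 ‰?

By conservation of dissolved salt,
Initial salt = 37,700×69.8 = 2,631,460
After stage 1: salt = 2,631,460 + 9,850×263.5 = 5,226,935; volume = 47,550 m³; S = 109.925 ‰
After stage 2: salt = 5,226,935 + 22,100×184.1 = 9,295,545; volume = 69,650 m³
S = 9,295,545 / 69,650 = 133.4608 ‰

133.5 ‰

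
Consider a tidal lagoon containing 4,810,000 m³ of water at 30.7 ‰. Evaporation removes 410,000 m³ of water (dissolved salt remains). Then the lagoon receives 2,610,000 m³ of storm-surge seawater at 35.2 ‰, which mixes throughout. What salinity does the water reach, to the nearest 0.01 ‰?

After evaporation: salt = 4,810,000×30.7 = 147,667,000; volume = 4,810,000 − 410,000 = 4,400,000 m³
After mixing: salt = 147,667,000 + 2,610,000×35.2 = 239,539,000; volume = 4,400,000 + 2,610,000 = 7,010,000 m³
S = 239,539,000 / 7,010,000 = 34.171 ‰

34.17 ‰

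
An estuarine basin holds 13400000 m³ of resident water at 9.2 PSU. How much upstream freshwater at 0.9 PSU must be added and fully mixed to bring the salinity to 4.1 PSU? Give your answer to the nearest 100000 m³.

21400000 m³

Salt balance: 13,400,000×9.2 + V×0.9 = (13,400,000+V)×4.1
123,280,000 + 0.9V = 54,940,000 + 4.1V
68,340,000 = 3.2V
V = 21,356,250 m³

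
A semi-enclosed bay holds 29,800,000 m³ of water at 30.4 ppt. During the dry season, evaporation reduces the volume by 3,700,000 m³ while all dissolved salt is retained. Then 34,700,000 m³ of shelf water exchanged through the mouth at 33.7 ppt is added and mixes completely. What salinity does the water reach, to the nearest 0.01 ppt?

After evaporation: salt = 29,800,000×30.4 = 905,920,000; volume = 29,800,000 − 3,700,000 = 26,100,000 m³
After mixing: salt = 905,920,000 + 34,700,000×33.7 = 2,075,310,000; volume = 26,100,000 + 34,700,000 = 60,800,000 m³
S = 2,075,310,000 / 60,800,000 = 34.1334 ppt

34.13 ppt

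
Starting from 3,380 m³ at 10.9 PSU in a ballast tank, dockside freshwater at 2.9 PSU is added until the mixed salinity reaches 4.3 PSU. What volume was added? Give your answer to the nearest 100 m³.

Salt balance: 3,380×10.9 + V×2.9 = (3,380+V)×4.3
36,842 + 2.9V = 14,534 + 4.3V
22,308 = 1.4V
V = 15,934.29 m³

15900 m³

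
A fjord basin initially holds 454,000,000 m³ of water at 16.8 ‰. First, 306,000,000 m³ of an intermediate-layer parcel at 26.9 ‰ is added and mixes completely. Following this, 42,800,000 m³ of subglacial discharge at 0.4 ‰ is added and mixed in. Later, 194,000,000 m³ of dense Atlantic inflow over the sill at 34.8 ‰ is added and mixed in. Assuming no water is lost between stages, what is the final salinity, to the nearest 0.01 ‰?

22.70 ‰

Salt balance:
Initial salt = 454,000,000×16.8 = 7,627,200,000
After stage 1: salt = 7,627,200,000 + 306,000,000×26.9 = 15,858,600,000; volume = 760,000,000 m³; S = 20.867 ‰
After stage 2: salt = 15,858,600,000 + 42,800,000×0.4 = 15,875,720,000; volume = 802,800,000 m³; S = 19.775 ‰
After stage 3: salt = 15,875,720,000 + 194,000,000×34.8 = 22,626,920,000; volume = 996,800,000 m³
S = 22,626,920,000 / 996,800,000 = 22.6996 ‰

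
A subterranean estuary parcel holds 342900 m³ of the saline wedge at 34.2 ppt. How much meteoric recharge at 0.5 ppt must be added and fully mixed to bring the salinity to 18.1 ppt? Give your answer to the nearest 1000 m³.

314000 m³

Salt balance: 342,900×34.2 + V×0.5 = (342,900+V)×18.1
11,727,180 + 0.5V = 6,206,490 + 18.1V
5,520,690 = 17.6V
V = 313,675.57 m³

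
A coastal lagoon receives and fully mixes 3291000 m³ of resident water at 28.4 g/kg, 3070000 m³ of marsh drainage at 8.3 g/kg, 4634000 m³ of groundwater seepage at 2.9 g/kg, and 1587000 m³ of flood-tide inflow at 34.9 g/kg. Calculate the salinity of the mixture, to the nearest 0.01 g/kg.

14.92 g/kg

By conservation of dissolved salt,
salt = 3,291,000×28.4 + 3,070,000×8.3 + 4,634,000×2.9 + 1,587,000×34.9 = 93,464,400 + 25,481,000 + 13,438,600 + 55,386,300 = 187,770,300
volume = 3,291,000 + 3,070,000 + 4,634,000 + 1,587,000 = 12,582,000 m³
S = 187,770,300 / 12,582,000 = 14.9237 g/kg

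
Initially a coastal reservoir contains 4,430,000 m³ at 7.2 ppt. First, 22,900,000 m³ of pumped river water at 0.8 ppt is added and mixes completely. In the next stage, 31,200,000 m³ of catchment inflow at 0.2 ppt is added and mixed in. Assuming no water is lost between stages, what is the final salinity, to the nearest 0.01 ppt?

0.96 ppt

Mass of salt is conserved:
Initial salt = 4,430,000×7.2 = 31,896,000
After stage 1: salt = 31,896,000 + 22,900,000×0.8 = 50,216,000; volume = 27,330,000 m³; S = 1.837 ppt
After stage 2: salt = 50,216,000 + 31,200,000×0.2 = 56,456,000; volume = 58,530,000 m³
S = 56,456,000 / 58,530,000 = 0.9646 ppt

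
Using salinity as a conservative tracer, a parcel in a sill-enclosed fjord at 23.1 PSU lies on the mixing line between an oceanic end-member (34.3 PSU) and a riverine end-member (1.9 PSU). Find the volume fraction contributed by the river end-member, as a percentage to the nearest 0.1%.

34.6%

Let f be the freshwater fraction. Salt balance per unit volume:
f×1.9 + (1−f)×34.3 = 23.1
f = (34.3 − 23.1) / (34.3 − 1.9) = 11.2/32.4 = 0.3457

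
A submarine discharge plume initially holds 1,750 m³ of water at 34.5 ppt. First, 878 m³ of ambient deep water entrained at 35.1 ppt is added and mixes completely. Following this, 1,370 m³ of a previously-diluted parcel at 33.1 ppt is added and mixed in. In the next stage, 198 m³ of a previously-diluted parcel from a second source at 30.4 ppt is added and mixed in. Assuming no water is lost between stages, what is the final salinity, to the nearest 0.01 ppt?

Mass of salt is conserved:
Initial salt = 1,750×34.5 = 60,375
After stage 1: salt = 60,375 + 878×35.1 = 91,192.8; volume = 2,628 m³; S = 34.7 ppt
After stage 2: salt = 91,192.8 + 1,370×33.1 = 136,539.8; volume = 3,998 m³; S = 34.152 ppt
After stage 3: salt = 136,539.8 + 198×30.4 = 142,559; volume = 4,196 m³
S = 142,559 / 4,196 = 33.975 ppt

33.97 ppt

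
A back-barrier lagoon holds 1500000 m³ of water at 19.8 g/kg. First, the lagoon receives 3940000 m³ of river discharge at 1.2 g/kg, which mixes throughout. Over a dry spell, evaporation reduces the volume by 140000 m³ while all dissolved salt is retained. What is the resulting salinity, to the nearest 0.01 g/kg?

After mixing: salt = 1,500,000×19.8 + 3,940,000×1.2 = 34,428,000; volume = 5,440,000 m³
After evaporation: salt unchanged = 34,428,000; volume = 5,440,000 − 140,000 = 5,300,000 m³
S = 34,428,000 / 5,300,000 = 6.4958 g/kg

6.50 g/kg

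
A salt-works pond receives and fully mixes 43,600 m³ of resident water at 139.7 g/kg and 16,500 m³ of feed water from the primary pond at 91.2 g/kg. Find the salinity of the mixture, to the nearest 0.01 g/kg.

126.38 g/kg

Weighted by volume,
salt = 43,600×139.7 + 16,500×91.2 = 6,090,920 + 1,504,800 = 7,595,720
volume = 43,600 + 16,500 = 60,100 m³
S = 7,595,720 / 60,100 = 126.3847 g/kg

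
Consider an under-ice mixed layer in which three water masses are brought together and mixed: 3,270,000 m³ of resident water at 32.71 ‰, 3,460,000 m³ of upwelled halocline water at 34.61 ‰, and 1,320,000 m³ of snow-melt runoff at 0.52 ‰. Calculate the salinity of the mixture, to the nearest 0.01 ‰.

28.25 ‰

Mass of salt is conserved:
salt = 3,270,000×32.71 + 3,460,000×34.61 + 1,320,000×0.52 = 106,961,700 + 119,750,600 + 686,400 = 227,398,700
volume = 3,270,000 + 3,460,000 + 1,320,000 = 8,050,000 m³
S = 227,398,700 / 8,050,000 = 28.2483 ‰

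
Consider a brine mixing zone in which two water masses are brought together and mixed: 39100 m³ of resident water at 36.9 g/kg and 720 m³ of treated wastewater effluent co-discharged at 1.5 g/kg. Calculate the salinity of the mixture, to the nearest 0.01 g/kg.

36.26 g/kg

Total salt / total volume:
salt = 39,100×36.9 + 720×1.5 = 1,442,790 + 1,080 = 1,443,870
volume = 39,100 + 720 = 39,820 m³
S = 1,443,870 / 39,820 = 36.2599 g/kg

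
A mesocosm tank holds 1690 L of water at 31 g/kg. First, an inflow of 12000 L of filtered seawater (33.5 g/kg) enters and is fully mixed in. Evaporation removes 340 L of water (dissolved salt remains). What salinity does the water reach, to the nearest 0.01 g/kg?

After mixing: salt = 1,690×31 + 12,000×33.5 = 454,390; volume = 13,690 L
After evaporation: salt unchanged = 454,390; volume = 13,690 − 340 = 13,350 L
S = 454,390 / 13,350 = 34.0367 g/kg

34.04 g/kg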